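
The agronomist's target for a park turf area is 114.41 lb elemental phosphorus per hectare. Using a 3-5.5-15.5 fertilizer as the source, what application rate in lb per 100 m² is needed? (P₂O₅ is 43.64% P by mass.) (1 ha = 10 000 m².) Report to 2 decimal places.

47.67 lb of product per hundred sq m

As P₂O₅: 114.41 / 0.4364 = 262.168 lb per hectare.
Product per hectare = 262.168 / 5.5% = 4766.69 lb.
Convert to per 100 m²: 4766.69 × 0.01 = 47.6669 lb.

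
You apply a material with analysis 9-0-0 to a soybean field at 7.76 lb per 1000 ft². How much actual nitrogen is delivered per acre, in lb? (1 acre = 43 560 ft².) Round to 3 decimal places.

nitrogen per 1000 ft² = 7.76 × 9% = 0.6984 lb.
Convert to per acre: 0.6984 × 43.56 = 30.4223 lb.

30.422 lb N per acre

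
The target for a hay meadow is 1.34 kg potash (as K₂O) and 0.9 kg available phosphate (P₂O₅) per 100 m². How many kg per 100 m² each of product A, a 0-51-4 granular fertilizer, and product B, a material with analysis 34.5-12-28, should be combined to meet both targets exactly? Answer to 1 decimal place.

With a, b = kg per 100 m² of product A and product B:
K₂O: 0.04·a + 0.28·b = 1.34
P₂O₅: 0.51·a + 0.12·b = 0.9
Solving simultaneously: a = 0.66087, b = 4.6913.

0.7 kg product A, 4.7 kg product B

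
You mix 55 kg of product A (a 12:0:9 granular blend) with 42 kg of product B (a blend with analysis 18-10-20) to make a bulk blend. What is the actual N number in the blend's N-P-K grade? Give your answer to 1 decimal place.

14.6% N

Total mass = 55 + 42 = 97 kg.
N mass = 12%×55 + 18%×42 = 14.16 kg.
% N = 14.16 / 97 = 14.5979%.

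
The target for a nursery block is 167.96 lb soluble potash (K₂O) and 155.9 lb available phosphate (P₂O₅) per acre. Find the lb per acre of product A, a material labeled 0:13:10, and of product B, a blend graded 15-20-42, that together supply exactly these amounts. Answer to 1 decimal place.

921.6 lb product A, 180.5 lb product B

Let a = lb of product A, b = lb of product B (per acre).
K₂O: 0.1·a + 0.42·b = 167.96
P₂O₅: 0.13·a + 0.2·b = 155.9
Solving simultaneously: a = 921.561, b = 180.486.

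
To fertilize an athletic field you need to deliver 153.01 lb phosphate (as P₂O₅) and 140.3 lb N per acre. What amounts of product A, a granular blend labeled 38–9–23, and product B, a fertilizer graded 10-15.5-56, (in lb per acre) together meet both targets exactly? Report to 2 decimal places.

Let a = lb of product A, b = lb of product B (per acre).
P₂O₅: 0.09·a + 0.155·b = 153.01
N: 0.38·a + 0.1·b = 140.3
Solving simultaneously: a = 129.168, b = 912.1603.

129.17 lb product A, 912.16 lb product B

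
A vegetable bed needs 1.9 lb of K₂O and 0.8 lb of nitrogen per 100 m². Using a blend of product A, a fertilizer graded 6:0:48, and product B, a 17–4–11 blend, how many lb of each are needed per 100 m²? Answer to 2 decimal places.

Per-100 m² balance (a = product A, b = product B):
K₂O: 0.48·a + 0.11·b = 1.9
N: 0.06·a + 0.17·b = 0.8
Eliminate a: (row1) − 0.48/0.06·(row2) → -1.25·b = -4.5, so b = 3.6.
Back-substitute: a = (1.9 − 0.11·3.6) / 0.48 = 3.13333.

3.13 lb product A, 3.60 lb product B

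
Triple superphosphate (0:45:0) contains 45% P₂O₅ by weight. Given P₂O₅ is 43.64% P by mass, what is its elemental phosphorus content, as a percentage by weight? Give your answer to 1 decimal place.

19.6% P

%P = 45 × 0.4364 = 19.638%.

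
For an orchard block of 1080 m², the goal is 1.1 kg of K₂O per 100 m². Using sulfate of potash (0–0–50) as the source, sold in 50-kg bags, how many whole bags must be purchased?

Product per 100 m² = 1.1 / 50% = 2.2 kg.
Total product = 2.2 × 1080 / 100 = 23.76 kg.
Bags = ⌈23.76 / 50⌉ = 1.

1 bags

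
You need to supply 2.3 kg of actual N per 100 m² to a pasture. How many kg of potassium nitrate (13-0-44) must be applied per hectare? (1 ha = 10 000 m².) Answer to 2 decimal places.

1769.23 kg of product per hectare

Product per 100 m² = 2.3 / 13% = 17.6923 kg.
Convert to per hectare: 17.6923 × 100 = 1769.231 kg.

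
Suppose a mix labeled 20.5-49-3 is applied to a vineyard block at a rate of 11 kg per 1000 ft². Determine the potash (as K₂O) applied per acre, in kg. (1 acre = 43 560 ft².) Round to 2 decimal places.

14.37 kg K₂O per acre

K₂O per 1000 ft² = 11 × 3% = 0.33 kg.
Convert to per acre: 0.33 × 43.56 = 14.3748 kg.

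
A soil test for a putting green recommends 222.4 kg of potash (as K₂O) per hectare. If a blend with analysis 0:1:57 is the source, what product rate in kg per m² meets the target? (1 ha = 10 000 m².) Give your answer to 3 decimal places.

Product per hectare = 222.4 / 57% = 390.175 kg.
Convert to per m²: 390.175 × 0.0001 = 0.0390175 kg.

0.039 kg of product per sq m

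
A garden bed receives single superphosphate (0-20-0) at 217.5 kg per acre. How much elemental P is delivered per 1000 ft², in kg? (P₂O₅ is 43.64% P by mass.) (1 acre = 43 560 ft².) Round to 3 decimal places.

P₂O₅ per acre = 217.5 × 20% = 43.5 kg.
Elemental P = 43.5 × 0.4364 = 18.9834 kg per acre.
Convert to per 1000 ft²: 18.9834 × 0.0229568 = 0.435799 kg.

0.436 kg P per thousand sq ft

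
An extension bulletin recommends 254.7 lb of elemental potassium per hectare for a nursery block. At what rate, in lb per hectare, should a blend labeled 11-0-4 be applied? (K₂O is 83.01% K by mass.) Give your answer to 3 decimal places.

As K₂O: 254.7 / 0.8301 = 306.831 lb per hectare.
Product per hectare = 306.831 / 4% = 7670.7626 lb.

7670.763 lb of product per hectare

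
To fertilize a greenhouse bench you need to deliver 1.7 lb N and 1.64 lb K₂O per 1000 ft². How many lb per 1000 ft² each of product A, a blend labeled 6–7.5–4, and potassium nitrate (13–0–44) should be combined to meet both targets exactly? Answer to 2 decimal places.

Per-1000 ft² balance (a = product A, b = potassium nitrate):
N: 0.06·a + 0.13·b = 1.7
K₂O: 0.04·a + 0.44·b = 1.64
Eliminate b: (row1) − 0.13/0.44·(row2) → 0.0481818·a = 1.21545, so a = 25.2264.
Then b = (1.64 − 0.04·25.2264) / 0.44 = 1.43396.

25.23 lb product A, 1.43 lb potassium nitrate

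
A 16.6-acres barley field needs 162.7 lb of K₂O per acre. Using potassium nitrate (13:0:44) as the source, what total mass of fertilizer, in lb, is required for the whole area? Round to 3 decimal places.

Product per acre = 162.7 / 44% = 369.773 lb.
Total product = 369.773 × 16.6 = 6138.2273 lb.

6138.227 lb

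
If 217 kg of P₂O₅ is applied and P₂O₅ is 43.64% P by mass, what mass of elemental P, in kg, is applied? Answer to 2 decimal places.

P = 217 × 0.4364 = 94.6988 kg.

94.70 kg P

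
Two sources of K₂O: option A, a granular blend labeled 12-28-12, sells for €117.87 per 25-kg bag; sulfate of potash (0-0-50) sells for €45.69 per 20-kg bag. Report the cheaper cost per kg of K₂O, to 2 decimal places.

option A: K₂O per bag = 25 × 12% = 3 kg; cost = 117.87 / 3 = €39.2900/kg K₂O.
sulfate of potash: K₂O per bag = 20 × 50% = 10 kg; cost = 45.69 / 10 = €4.5690/kg K₂O.
sulfate of potash is cheaper.

€4.57 per kg K₂O (sulfate of potash)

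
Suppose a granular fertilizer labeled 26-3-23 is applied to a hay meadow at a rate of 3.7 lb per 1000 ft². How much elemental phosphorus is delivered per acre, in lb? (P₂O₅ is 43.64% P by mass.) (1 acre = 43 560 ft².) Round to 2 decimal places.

P₂O₅ per 1000 ft² = 3.7 × 3% = 0.111 lb.
Elemental P = 0.111 × 0.4364 = 0.0484404 lb per 1000 ft².
Convert to per acre: 0.0484404 × 43.56 = 2.11006 lb.

2.11 lb P per acre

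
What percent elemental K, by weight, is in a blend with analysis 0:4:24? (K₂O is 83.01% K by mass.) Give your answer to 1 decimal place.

19.9% K

%K = 24 × 0.8301 = 19.9224%.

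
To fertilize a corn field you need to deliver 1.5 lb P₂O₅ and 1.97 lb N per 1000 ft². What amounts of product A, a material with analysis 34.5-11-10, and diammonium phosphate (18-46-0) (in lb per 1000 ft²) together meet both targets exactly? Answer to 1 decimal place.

4.6 lb product A, 2.2 lb diammonium phosphate

Per-1000 ft² balance (a = product A, b = diammonium phosphate):
P₂O₅: 0.11·a + 0.46·b = 1.5
N: 0.345·a + 0.18·b = 1.97
From row1: a = (1.5 − 0.46·b) / 0.11.
Into row2: 0.345·(1.5 − 0.46·b)/0.11 + 0.18·b = 1.97 → b = 2.16559, a = 4.58027.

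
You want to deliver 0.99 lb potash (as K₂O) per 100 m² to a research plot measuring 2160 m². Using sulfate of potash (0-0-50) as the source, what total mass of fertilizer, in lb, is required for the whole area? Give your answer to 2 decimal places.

Product per 100 m² = 0.99 / 50% = 1.98 lb.
Total product = 1.98 × 2160 / 100 = 42.768 lb.

42.77 lb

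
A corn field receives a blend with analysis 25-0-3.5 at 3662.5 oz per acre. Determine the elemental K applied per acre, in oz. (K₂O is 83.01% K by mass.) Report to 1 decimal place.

K₂O per acre = 3662.5 × 3.5% = 128.188 oz.
Elemental K = 128.188 × 0.8301 = 106.408 oz per acre.

106.4 oz K per acre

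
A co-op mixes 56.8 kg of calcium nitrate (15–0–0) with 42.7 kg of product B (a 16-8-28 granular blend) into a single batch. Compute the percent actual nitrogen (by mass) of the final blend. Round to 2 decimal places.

15.43% N

Total mass = 56.8 + 42.7 = 99.5 kg.
N mass = 15%×56.8 + 16%×42.7 = 15.352 kg.
% N = 15.352 / 99.5 = 15.4291%.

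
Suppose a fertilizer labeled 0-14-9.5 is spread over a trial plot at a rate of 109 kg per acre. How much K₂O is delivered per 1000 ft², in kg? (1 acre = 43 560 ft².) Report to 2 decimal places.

0.24 kg K₂O per thousand sq ft

K₂O per acre = 109 × 9.5% = 10.355 kg.
Convert to per 1000 ft²: 10.355 × 0.0229568 = 0.237718 kg.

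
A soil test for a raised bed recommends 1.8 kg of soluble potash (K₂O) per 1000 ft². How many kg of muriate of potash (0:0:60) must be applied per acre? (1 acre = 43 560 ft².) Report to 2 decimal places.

Product per 1000 ft² = 1.8 / 60% = 3 kg.
Convert to per acre: 3 × 43.56 = 130.68 kg.

130.68 kg of product per acre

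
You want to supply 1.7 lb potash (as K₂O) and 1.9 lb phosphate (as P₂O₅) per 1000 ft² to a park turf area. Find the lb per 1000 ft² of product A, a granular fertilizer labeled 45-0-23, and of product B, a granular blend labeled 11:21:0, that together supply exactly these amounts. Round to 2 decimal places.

With a, b = lb per 1000 ft² of product A and product B:
K₂O: 0.23·a + 0·b = 1.7
P₂O₅: 0·a + 0.21·b = 1.9
Solving simultaneously: a = 7.3913, b = 9.04762.

7.39 lb product A, 9.05 lb product B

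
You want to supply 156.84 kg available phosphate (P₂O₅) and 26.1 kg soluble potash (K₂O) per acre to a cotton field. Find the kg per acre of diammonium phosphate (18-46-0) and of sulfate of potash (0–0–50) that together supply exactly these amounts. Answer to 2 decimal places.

340.96 kg diammonium phosphate, 52.20 kg sulfate of potash

Let a = kg of diammonium phosphate, b = kg of sulfate of potash (per acre).
P₂O₅: 0.46·a + 0·b = 156.84
K₂O: 0·a + 0.5·b = 26.1
Solving simultaneously: a = 340.957, b = 52.2.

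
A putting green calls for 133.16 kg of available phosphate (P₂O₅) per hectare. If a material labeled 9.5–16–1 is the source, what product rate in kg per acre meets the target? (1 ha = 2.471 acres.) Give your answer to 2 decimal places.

Product per hectare = 133.16 / 16% = 832.25 kg.
Convert to per acre: 832.25 × 0.404694 = 336.807 kg.

336.81 kg of product per acre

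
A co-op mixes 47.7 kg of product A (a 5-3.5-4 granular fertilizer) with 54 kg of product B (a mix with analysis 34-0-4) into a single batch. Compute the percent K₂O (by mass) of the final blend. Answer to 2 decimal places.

4.00% K₂O

Total mass = 47.7 + 54 = 101.7 kg.
K₂O mass = 4%×47.7 + 4%×54 = 4.068 kg.
% K₂O = 4.068 / 101.7 = 4%.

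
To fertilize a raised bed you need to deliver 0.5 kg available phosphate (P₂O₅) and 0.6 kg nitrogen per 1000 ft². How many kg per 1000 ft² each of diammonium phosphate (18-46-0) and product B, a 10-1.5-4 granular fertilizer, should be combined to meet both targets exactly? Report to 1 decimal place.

With a, b = kg per 1000 ft² of diammonium phosphate and product B:
P₂O₅: 0.46·a + 0.015·b = 0.5
N: 0.18·a + 0.1·b = 0.6
From row1: a = (0.5 − 0.015·b) / 0.46.
Into row2: 0.18·(0.5 − 0.015·b)/0.46 + 0.1·b = 0.6 → b = 4.29561, a = 0.946882.

0.9 kg diammonium phosphate, 4.3 kg product B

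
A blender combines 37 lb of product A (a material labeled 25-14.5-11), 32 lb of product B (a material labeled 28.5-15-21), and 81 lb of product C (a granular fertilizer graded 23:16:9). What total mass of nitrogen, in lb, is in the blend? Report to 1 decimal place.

37.0 lb N

N mass = 25%×37 + 28.5%×32 + 23%×81 = 37 lb.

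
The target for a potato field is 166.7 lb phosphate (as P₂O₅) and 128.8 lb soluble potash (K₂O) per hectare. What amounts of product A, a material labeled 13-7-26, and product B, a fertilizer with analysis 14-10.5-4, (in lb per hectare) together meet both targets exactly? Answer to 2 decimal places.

279.84 lb product A, 1401.06 lb product B

Per-hectare balance (a = product A, b = product B):
P₂O₅: 0.07·a + 0.105·b = 166.7
K₂O: 0.26·a + 0.04·b = 128.8
From row1: a = (166.7 − 0.105·b) / 0.07.
Into row2: 0.26·(166.7 − 0.105·b)/0.07 + 0.04·b = 128.8 → b = 1401.061, a = 279.837.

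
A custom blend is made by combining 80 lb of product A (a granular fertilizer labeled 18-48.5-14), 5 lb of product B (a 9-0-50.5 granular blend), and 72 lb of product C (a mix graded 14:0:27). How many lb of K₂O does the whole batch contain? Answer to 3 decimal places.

K₂O mass = 14%×80 + 50.5%×5 + 27%×72 = 33.165 lb.

33.165 lb K₂O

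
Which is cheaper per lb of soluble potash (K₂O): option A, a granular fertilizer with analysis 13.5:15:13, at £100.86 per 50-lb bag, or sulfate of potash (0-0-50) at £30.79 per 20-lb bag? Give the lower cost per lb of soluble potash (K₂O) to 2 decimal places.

option A: K₂O per bag = 50 × 13% = 6.5 lb; cost = 100.86 / 6.5 = £15.5169/lb K₂O.
sulfate of potash: K₂O per bag = 20 × 50% = 10 lb; cost = 30.79 / 10 = £3.0790/lb K₂O.
sulfate of potash is cheaper.

£3.08 per lb K₂O (sulfate of potash)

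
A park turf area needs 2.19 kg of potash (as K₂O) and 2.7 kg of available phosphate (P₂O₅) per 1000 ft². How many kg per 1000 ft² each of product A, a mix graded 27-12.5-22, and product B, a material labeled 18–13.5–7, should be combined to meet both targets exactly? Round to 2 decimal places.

5.09 kg product A, 15.29 kg product B

Per-1000 ft² balance (a = product A, b = product B):
K₂O: 0.22·a + 0.07·b = 2.19
P₂O₅: 0.125·a + 0.135·b = 2.7
Eliminate a: (row1) − 0.22/0.125·(row2) → -0.1676·b = -2.562, so b = 15.2864.
Back-substitute: a = (2.19 − 0.07·15.2864) / 0.22 = 5.09069.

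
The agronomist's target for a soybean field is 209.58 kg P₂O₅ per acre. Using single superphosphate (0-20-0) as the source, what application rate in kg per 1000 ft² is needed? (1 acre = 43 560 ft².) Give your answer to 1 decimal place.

24.1 kg of product per thousand sq ft

Product per acre = 209.58 / 20% = 1047.9 kg.
Convert to per 1000 ft²: 1047.9 × 0.0229568 = 24.0565 kg.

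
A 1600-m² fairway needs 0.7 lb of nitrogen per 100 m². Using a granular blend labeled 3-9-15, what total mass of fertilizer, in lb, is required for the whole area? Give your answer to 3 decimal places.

Product per 100 m² = 0.7 / 3% = 23.3333 lb.
Total product = 23.3333 × 1600 / 100 = 373.3333 lb.

373.333 lb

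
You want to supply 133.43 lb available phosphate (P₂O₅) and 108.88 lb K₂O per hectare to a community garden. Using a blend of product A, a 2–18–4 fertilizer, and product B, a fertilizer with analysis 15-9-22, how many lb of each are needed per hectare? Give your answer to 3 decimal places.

Let a = lb of product A, b = lb of product B (per hectare).
P₂O₅: 0.18·a + 0.09·b = 133.43
K₂O: 0.04·a + 0.22·b = 108.88
Eliminate a: (row1) − 0.18/0.04·(row2) → -0.9·b = -356.53, so b = 396.1444.
Back-substitute: a = (133.43 − 0.09·396.1444) / 0.18 = 543.2056.

543.206 lb product A, 396.144 lb product B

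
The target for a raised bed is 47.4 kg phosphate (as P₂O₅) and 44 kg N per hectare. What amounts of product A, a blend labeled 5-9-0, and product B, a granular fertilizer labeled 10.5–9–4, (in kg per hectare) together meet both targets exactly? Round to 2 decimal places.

205.45 kg product A, 321.21 kg product B

Per-hectare balance (a = product A, b = product B):
P₂O₅: 0.09·a + 0.09·b = 47.4
N: 0.05·a + 0.105·b = 44
Eliminate a: (row1) − 0.09/0.05·(row2) → -0.099·b = -31.8, so b = 321.212.
Back-substitute: a = (47.4 − 0.09·321.212) / 0.09 = 205.4545.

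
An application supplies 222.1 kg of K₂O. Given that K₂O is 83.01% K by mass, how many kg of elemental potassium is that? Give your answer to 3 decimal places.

184.365 kg K

K = 222.1 × 0.8301 = 184.3652 kg.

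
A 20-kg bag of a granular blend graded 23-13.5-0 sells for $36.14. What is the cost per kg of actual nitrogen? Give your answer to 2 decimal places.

$7.86 per kg N

N in bag = 20 × 23% = 4.6 kg.
Cost per kg N = $36.14 / 4.6 = $7.8565.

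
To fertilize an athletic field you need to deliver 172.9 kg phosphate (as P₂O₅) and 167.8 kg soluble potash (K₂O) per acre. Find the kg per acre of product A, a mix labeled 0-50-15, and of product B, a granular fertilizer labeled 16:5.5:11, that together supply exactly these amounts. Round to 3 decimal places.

209.412 kg product A, 1239.893 kg product B

With a, b = kg per acre of product A and product B:
P₂O₅: 0.5·a + 0.055·b = 172.9
K₂O: 0.15·a + 0.11·b = 167.8
Eliminate a: (row1) − 0.5/0.15·(row2) → -0.311667·b = -386.433, so b = 1239.89305.
Back-substitute: a = (172.9 − 0.055·1239.89305) / 0.5 = 209.4118.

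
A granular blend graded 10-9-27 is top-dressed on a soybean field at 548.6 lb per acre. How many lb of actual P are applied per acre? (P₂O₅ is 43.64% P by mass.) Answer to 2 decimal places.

P₂O₅ per acre = 548.6 × 9% = 49.374 lb.
Elemental P = 49.374 × 0.4364 = 21.5468 lb per acre.

21.55 lb P per acre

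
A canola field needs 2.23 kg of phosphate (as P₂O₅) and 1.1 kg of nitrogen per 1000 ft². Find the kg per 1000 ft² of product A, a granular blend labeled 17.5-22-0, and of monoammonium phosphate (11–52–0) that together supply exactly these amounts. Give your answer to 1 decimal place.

Per-1000 ft² balance (a = product A, b = monoammonium phosphate):
P₂O₅: 0.22·a + 0.52·b = 2.23
N: 0.175·a + 0.11·b = 1.1
Eliminate a: (row1) − 0.22/0.175·(row2) → 0.381714·b = 0.847143, so b = 2.21931.
Back-substitute: a = (2.23 − 0.52·2.21931) / 0.22 = 4.89072.

4.9 kg product A, 2.2 kg monoammonium phosphate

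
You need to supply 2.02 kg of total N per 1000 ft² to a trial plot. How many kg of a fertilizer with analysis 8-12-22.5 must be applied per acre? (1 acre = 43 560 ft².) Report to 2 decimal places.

1099.89 kg of product per acre

Product per 1000 ft² = 2.02 / 8% = 25.25 kg.
Convert to per acre: 25.25 × 43.56 = 1099.89 kg.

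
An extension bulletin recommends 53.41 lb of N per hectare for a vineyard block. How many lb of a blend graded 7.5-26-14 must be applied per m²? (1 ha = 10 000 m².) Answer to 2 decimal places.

Product per hectare = 53.41 / 7.5% = 712.133 lb.
Convert to per m²: 712.133 × 0.0001 = 0.0712133 lb.

0.07 lb of product per sq m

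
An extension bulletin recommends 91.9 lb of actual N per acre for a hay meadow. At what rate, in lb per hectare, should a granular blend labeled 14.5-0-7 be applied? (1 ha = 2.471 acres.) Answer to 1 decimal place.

1566.1 lb of product per hectare

Product per acre = 91.9 / 14.5% = 633.793 lb.
Convert to per hectare: 633.793 × 2.471 = 1566.103 lb.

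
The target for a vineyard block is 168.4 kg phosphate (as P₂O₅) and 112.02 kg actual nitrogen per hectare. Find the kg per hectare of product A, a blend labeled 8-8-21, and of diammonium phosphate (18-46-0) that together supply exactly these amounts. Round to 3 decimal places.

947.196 kg product A, 201.357 kg diammonium phosphate

Let a = kg of product A, b = kg of diammonium phosphate (per hectare).
P₂O₅: 0.08·a + 0.46·b = 168.4
N: 0.08·a + 0.18·b = 112.02
Solving simultaneously: a = 947.1964, b = 201.3571.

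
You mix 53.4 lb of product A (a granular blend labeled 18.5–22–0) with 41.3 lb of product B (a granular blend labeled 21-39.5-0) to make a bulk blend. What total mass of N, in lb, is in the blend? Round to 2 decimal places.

18.55 lb N

N mass = 18.5%×53.4 + 21%×41.3 = 18.552 lb.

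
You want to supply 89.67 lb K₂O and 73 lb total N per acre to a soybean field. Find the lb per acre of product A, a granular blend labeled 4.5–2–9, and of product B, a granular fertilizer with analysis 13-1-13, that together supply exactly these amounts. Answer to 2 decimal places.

370.44 lb product A, 433.31 lb product B

Let a = lb of product A, b = lb of product B (per acre).
K₂O: 0.09·a + 0.13·b = 89.67
N: 0.045·a + 0.13·b = 73
Eliminate b: (row1) − 0.13/0.13·(row2) → 0.045·a = 16.67, so a = 370.444.
Then b = (73 − 0.045·370.444) / 0.13 = 433.308.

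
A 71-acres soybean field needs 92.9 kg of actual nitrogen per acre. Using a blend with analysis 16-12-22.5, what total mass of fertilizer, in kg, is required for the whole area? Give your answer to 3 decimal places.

41224.375 kg

Product per acre = 92.9 / 16% = 580.625 kg.
Total product = 580.625 × 71 = 41224.375 kg.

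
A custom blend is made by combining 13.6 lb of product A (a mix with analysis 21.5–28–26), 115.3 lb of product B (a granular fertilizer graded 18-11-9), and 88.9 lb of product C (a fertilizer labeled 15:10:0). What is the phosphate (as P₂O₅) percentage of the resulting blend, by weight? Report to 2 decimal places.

Total mass = 13.6 + 115.3 + 88.9 = 217.8 lb.
P₂O₅ mass = 28%×13.6 + 11%×115.3 + 10%×88.9 = 25.381 lb.
% P₂O₅ = 25.381 / 217.8 = 11.6534%.

11.65% P₂O₅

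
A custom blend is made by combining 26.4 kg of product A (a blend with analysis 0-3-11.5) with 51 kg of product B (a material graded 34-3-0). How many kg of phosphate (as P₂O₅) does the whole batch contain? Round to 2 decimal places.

2.32 kg P₂O₅

P₂O₅ mass = 3%×26.4 + 3%×51 = 2.322 kg.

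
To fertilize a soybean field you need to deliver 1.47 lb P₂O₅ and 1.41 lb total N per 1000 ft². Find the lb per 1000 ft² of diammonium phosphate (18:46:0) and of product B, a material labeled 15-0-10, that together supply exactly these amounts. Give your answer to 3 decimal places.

Per-1000 ft² balance (a = diammonium phosphate, b = product B):
P₂O₅: 0.46·a + 0·b = 1.47
N: 0.18·a + 0.15·b = 1.41
Solving simultaneously: a = 3.19565, b = 5.56522.

3.196 lb diammonium phosphate, 5.565 lb product B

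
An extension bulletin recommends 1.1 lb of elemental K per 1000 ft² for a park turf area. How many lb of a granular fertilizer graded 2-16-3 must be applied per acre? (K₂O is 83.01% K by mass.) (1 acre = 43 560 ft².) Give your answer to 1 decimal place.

1924.1 lb of product per acre

As K₂O: 1.1 / 0.8301 = 1.32514 lb per 1000 ft².
Product per 1000 ft² = 1.32514 / 3% = 44.1714 lb.
Convert to per acre: 44.1714 × 43.56 = 1924.11 lb.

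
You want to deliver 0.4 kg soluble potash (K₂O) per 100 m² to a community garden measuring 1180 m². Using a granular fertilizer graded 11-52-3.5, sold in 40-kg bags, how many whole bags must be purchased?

4 bags

Product per 100 m² = 0.4 / 3.5% = 11.4286 kg.
Total product = 11.4286 × 1180 / 100 = 134.857 kg.
Bags = ⌈134.857 / 40⌉ = 4.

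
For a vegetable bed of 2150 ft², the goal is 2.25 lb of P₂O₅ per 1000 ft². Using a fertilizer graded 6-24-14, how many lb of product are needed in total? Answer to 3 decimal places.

20.156 lb

Product per 1000 ft² = 2.25 / 24% = 9.375 lb.
Total product = 9.375 × 2150 / 1000 = 20.1562 lb.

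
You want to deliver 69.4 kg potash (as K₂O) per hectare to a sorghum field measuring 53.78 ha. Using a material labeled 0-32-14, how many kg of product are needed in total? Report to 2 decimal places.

Product per hectare = 69.4 / 14% = 495.714 kg.
Total product = 495.714 × 53.78 = 26659.514 kg.

26659.51 kg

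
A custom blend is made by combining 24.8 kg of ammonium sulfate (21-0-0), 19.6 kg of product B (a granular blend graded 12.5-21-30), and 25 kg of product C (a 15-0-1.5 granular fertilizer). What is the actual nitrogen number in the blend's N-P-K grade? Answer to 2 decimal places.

Total mass = 24.8 + 19.6 + 25 = 69.4 kg.
N mass = 21%×24.8 + 12.5%×19.6 + 15%×25 = 11.408 kg.
% N = 11.408 / 69.4 = 16.438%.

16.44% N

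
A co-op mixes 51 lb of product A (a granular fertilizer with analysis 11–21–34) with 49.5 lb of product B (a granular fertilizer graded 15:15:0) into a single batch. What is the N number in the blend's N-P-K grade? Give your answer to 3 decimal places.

Total mass = 51 + 49.5 = 100.5 lb.
N mass = 11%×51 + 15%×49.5 = 13.035 lb.
% N = 13.035 / 100.5 = 12.9701%.

12.970% N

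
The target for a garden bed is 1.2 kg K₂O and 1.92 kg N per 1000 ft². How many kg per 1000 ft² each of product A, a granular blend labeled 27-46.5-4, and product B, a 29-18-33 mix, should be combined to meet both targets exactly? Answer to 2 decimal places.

Per-1000 ft² balance (a = product A, b = product B):
K₂O: 0.04·a + 0.33·b = 1.2
N: 0.27·a + 0.29·b = 1.92
Eliminate a: (row1) − 0.04/0.27·(row2) → 0.287037·b = 0.915556, so b = 3.18968.
Back-substitute: a = (1.2 − 0.33·3.18968) / 0.04 = 3.68516.

3.69 kg product A, 3.19 kg product B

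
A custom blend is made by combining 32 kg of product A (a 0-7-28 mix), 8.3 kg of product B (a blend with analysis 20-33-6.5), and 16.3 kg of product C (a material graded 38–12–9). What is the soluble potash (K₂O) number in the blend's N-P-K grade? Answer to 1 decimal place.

Total mass = 32 + 8.3 + 16.3 = 56.6 kg.
K₂O mass = 28%×32 + 6.5%×8.3 + 9%×16.3 = 10.9665 kg.
% K₂O = 10.9665 / 56.6 = 19.3754%.

19.4% K₂O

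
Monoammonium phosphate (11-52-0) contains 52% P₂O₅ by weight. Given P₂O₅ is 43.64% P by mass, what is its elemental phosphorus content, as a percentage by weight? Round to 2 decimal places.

%P = 52 × 0.4364 = 22.6928%.

22.69% P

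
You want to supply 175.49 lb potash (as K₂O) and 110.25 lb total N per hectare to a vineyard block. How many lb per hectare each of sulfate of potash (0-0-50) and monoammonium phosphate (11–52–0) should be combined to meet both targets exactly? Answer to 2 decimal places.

Per-hectare balance (a = sulfate of potash, b = monoammonium phosphate):
K₂O: 0.5·a + 0·b = 175.49
N: 0·a + 0.11·b = 110.25
Solving simultaneously: a = 350.98, b = 1002.273.

350.98 lb sulfate of potash, 1002.27 lb monoammonium phosphate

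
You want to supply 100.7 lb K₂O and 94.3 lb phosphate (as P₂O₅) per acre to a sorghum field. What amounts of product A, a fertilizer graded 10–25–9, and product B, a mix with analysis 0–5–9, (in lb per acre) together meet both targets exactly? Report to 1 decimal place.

With a, b = lb per acre of product A and product B:
K₂O: 0.09·a + 0.09·b = 100.7
P₂O₅: 0.25·a + 0.05·b = 94.3
Solving simultaneously: a = 191.778, b = 927.111.

191.8 lb product A, 927.1 lb product B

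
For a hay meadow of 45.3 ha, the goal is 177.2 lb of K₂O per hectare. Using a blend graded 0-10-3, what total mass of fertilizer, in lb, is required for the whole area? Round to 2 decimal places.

Product per hectare = 177.2 / 3% = 5906.67 lb.
Total product = 5906.67 × 45.3 = 267572 lb.

267572.00 lb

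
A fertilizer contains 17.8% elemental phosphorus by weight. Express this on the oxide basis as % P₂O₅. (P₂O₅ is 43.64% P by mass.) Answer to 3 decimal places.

%P₂O₅ = 17.8 / 0.4364 = 40.7883%.

40.788% P₂O₅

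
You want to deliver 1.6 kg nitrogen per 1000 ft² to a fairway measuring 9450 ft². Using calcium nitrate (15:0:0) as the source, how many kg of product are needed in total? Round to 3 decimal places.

100.800 kg

Product per 1000 ft² = 1.6 / 15% = 10.6667 kg.
Total product = 10.6667 × 9450 / 1000 = 100.8 kg.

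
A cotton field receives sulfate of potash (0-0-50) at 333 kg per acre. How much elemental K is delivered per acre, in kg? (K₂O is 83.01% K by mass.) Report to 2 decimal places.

K₂O per acre = 333 × 50% = 166.5 kg.
Elemental K = 166.5 × 0.8301 = 138.212 kg per acre.

138.21 kg K per acre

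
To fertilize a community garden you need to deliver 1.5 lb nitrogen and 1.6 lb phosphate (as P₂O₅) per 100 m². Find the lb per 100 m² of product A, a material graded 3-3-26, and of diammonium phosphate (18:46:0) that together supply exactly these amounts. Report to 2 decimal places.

47.86 lb product A, 0.36 lb diammonium phosphate

Per-100 m² balance (a = product A, b = diammonium phosphate):
N: 0.03·a + 0.18·b = 1.5
P₂O₅: 0.03·a + 0.46·b = 1.6
From row1: a = (1.5 − 0.18·b) / 0.03.
Into row2: 0.03·(1.5 − 0.18·b)/0.03 + 0.46·b = 1.6 → b = 0.357143, a = 47.8571.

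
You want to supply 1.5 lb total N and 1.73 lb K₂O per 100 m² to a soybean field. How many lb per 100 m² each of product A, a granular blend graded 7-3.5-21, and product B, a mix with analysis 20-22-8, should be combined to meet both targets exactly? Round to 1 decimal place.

6.2 lb product A, 5.3 lb product B

Per-100 m² balance (a = product A, b = product B):
N: 0.07·a + 0.2·b = 1.5
K₂O: 0.21·a + 0.08·b = 1.73
From row1: a = (1.5 − 0.2·b) / 0.07.
Into row2: 0.21·(1.5 − 0.2·b)/0.07 + 0.08·b = 1.73 → b = 5.32692, a = 6.20879.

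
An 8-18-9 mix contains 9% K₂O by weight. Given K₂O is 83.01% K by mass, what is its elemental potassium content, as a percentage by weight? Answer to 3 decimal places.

7.471% K

%K = 9 × 0.8301 = 7.4709%.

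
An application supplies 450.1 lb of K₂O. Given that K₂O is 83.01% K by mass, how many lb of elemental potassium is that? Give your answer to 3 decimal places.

K = 450.1 × 0.8301 = 373.62801 lb.

373.628 lb K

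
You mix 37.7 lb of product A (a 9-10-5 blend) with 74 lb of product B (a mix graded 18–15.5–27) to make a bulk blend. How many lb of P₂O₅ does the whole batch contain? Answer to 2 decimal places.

15.24 lb P₂O₅

P₂O₅ mass = 10%×37.7 + 15.5%×74 = 15.24 lb.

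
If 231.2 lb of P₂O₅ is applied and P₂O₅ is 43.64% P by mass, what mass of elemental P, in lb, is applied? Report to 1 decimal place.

100.9 lb P

P = 231.2 × 0.4364 = 100.896 lb.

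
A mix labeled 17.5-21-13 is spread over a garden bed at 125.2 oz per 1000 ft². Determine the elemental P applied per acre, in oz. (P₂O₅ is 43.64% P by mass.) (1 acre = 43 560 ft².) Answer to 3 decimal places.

499.800 oz P per acre

P₂O₅ per 1000 ft² = 125.2 × 21% = 26.292 oz.
Elemental P = 26.292 × 0.4364 = 11.4738 oz per 1000 ft².
Convert to per acre: 11.4738 × 43.56 = 499.79998 oz.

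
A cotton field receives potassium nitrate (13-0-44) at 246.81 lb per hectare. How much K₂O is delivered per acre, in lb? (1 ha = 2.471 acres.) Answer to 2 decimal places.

K₂O per hectare = 246.81 × 44% = 108.596 lb.
Convert to per acre: 108.596 × 0.404694 = 43.9484 lb.

43.95 lb K₂O per acre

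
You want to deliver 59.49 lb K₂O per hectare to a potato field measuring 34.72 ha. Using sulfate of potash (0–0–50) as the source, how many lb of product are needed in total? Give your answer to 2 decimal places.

4130.99 lb

Product per hectare = 59.49 / 50% = 118.98 lb.
Total product = 118.98 × 34.72 = 4130.986 lb.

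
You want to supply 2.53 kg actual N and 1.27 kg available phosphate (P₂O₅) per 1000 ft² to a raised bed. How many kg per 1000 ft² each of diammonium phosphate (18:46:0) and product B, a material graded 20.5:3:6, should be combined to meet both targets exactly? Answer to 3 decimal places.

With a, b = kg per 1000 ft² of diammonium phosphate and product B:
N: 0.18·a + 0.205·b = 2.53
P₂O₅: 0.46·a + 0.03·b = 1.27
Solving simultaneously: a = 2.0748, b = 10.5197.

2.075 kg diammonium phosphate, 10.520 kg product B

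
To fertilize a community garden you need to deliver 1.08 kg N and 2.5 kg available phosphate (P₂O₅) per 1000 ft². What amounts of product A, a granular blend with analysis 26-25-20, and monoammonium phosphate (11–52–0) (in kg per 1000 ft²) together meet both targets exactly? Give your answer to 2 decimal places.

2.66 kg product A, 3.53 kg monoammonium phosphate

Let a = kg of product A, b = kg of monoammonium phosphate (per 1000 ft²).
N: 0.26·a + 0.11·b = 1.08
P₂O₅: 0.25·a + 0.52·b = 2.5
Eliminate a: (row1) − 0.26/0.25·(row2) → -0.4308·b = -1.52, so b = 3.52832.
Back-substitute: a = (1.08 − 0.11·3.52832) / 0.26 = 2.6611.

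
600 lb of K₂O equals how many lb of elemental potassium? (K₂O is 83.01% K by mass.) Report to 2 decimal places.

K = 600 × 0.8301 = 498.06 lb.

498.06 lb K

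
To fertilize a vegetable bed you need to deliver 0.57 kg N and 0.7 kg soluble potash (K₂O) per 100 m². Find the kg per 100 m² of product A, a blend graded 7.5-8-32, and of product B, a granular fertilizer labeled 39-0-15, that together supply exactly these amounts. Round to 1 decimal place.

Per-100 m² balance (a = product A, b = product B):
N: 0.075·a + 0.39·b = 0.57
K₂O: 0.32·a + 0.15·b = 0.7
From row1: a = (0.57 − 0.39·b) / 0.075.
Into row2: 0.32·(0.57 − 0.39·b)/0.075 + 0.15·b = 0.7 → b = 1.14399, a = 1.65125.

1.7 kg product A, 1.1 kg product B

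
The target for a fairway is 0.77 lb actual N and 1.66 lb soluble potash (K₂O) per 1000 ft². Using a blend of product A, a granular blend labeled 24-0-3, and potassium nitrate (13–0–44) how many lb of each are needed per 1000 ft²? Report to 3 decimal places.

1.209 lb product A, 3.690 lb potassium nitrate

Let a = lb of product A, b = lb of potassium nitrate (per 1000 ft²).
N: 0.24·a + 0.13·b = 0.77
K₂O: 0.03·a + 0.44·b = 1.66
Eliminate a: (row1) − 0.24/0.03·(row2) → -3.39·b = -12.51, so b = 3.69027.
Back-substitute: a = (0.77 − 0.13·3.69027) / 0.24 = 1.20944.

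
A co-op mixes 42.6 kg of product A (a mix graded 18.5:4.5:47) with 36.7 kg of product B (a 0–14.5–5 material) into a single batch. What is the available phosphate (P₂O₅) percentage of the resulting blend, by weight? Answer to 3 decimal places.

9.128% P₂O₅

Total mass = 42.6 + 36.7 = 79.3 kg.
P₂O₅ mass = 4.5%×42.6 + 14.5%×36.7 = 7.2385 kg.
% P₂O₅ = 7.2385 / 79.3 = 9.12799%.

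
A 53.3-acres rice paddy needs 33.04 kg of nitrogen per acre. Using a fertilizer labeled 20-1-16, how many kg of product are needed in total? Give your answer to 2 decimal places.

8805.16 kg

Product per acre = 33.04 / 20% = 165.2 kg.
Total product = 165.2 × 53.3 = 8805.16 kg.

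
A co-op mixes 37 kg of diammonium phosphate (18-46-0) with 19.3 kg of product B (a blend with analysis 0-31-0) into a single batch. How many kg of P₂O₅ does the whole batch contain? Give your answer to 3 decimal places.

23.003 kg P₂O₅

P₂O₅ mass = 46%×37 + 31%×19.3 = 23.003 kg.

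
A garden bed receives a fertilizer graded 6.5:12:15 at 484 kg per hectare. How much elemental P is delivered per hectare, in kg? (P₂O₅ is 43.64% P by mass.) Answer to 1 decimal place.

P₂O₅ per hectare = 484 × 12% = 58.08 kg.
Elemental P = 58.08 × 0.4364 = 25.3461 kg per hectare.

25.3 kg P per hectare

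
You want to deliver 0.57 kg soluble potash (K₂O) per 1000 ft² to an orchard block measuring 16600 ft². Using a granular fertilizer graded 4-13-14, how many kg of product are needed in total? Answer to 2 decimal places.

Product per 1000 ft² = 0.57 / 14% = 4.07143 kg.
Total product = 4.07143 × 16600 / 1000 = 67.5857 kg.

67.59 kg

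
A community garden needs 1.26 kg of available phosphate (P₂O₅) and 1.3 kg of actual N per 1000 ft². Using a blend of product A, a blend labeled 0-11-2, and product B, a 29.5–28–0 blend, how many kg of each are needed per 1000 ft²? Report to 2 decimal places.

With a, b = kg per 1000 ft² of product A and product B:
P₂O₅: 0.11·a + 0.28·b = 1.26
N: 0·a + 0.295·b = 1.3
Solving simultaneously: a = 0.237288, b = 4.40678.

0.24 kg product A, 4.41 kg product B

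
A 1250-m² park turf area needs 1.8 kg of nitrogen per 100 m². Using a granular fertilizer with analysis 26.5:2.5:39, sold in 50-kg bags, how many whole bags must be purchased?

Product per 100 m² = 1.8 / 26.5% = 6.79245 kg.
Total product = 6.79245 × 1250 / 100 = 84.9057 kg.
Bags = ⌈84.9057 / 50⌉ = 2.

2 bags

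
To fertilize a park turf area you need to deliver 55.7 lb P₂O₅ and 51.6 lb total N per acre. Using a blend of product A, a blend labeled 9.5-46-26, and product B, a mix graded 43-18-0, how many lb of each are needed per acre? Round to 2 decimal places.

Per-acre balance (a = product A, b = product B):
P₂O₅: 0.46·a + 0.18·b = 55.7
N: 0.095·a + 0.43·b = 51.6
Solving simultaneously: a = 81.1455, b = 102.072.

81.15 lb product A, 102.07 lb product B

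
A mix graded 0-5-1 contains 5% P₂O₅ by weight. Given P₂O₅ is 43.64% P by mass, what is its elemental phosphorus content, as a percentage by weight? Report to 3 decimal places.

%P = 5 × 0.4364 = 2.182%.

2.182% P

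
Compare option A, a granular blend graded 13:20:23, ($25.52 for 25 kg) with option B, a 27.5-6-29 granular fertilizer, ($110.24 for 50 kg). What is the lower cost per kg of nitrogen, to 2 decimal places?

option A: N per bag = 25 × 13% = 3.25 kg; cost = 25.52 / 3.25 = $7.8523/kg N.
option B: N per bag = 50 × 27.5% = 13.75 kg; cost = 110.24 / 13.75 = $8.0175/kg N.
option A is cheaper.

$7.85 per kg N (option A)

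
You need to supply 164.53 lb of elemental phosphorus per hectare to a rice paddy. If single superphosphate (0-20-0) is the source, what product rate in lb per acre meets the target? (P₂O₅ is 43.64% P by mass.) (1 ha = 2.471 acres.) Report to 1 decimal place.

762.9 lb of product per acre

As P₂O₅: 164.53 / 0.4364 = 377.016 lb per hectare.
Product per hectare = 377.016 / 20% = 1885.08 lb.
Convert to per acre: 1885.08 × 0.404694 = 762.882 lb.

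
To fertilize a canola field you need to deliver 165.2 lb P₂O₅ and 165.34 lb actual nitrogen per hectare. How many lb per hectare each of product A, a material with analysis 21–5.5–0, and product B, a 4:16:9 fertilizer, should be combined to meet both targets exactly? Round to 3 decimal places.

Per-hectare balance (a = product A, b = product B):
P₂O₅: 0.055·a + 0.16·b = 165.2
N: 0.21·a + 0.04·b = 165.34
Solving simultaneously: a = 632.05096, b = 815.23248.

632.051 lb product A, 815.232 lb product B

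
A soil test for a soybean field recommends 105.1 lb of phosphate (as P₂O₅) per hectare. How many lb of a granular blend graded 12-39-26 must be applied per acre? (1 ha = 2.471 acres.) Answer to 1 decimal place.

Product per hectare = 105.1 / 39% = 269.487 lb.
Convert to per acre: 269.487 × 0.404694 = 109.06 lb.

109.1 lb of product per acre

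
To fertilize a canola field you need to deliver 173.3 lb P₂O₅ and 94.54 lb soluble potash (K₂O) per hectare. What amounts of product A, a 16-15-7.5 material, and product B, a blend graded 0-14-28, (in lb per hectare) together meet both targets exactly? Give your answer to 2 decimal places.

Let a = lb of product A, b = lb of product B (per hectare).
P₂O₅: 0.15·a + 0.14·b = 173.3
K₂O: 0.075·a + 0.28·b = 94.54
From row1: a = (173.3 − 0.14·b) / 0.15.
Into row2: 0.075·(173.3 − 0.14·b)/0.15 + 0.28·b = 94.54 → b = 37.5714, a = 1120.267.

1120.27 lb product A, 37.57 lb product B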